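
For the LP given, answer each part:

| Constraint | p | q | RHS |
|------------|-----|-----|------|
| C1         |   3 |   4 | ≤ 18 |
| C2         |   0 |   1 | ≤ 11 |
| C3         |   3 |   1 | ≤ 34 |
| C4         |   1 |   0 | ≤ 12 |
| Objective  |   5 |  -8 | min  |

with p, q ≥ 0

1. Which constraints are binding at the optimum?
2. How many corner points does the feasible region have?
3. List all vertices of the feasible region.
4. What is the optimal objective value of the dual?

1. C1, p ≥ 0
2. 3
3. (0, 0), (6, 0), (0, 4.5)
4. -36 (by strong duality, equal to the primal optimum)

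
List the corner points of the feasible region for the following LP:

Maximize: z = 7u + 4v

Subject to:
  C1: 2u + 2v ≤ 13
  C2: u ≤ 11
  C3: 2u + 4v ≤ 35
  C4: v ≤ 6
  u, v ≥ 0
Each vertex is the intersection of two constraint boundaries that also satisfies all remaining constraints:
  u = 0 and v = 0 → (0, 0)
  2u + 2v = 13 and v = 0 → (6.5, 0)
  2u + 2v = 13 and v = 6 → (0.5, 6)
  v = 6 and u = 0 → (0, 6)

Vertices: (0, 0), (6.5, 0), (0.5, 6), (0, 6)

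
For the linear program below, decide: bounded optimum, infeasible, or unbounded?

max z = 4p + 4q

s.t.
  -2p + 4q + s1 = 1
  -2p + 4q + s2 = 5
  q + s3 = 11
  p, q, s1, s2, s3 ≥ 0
Feasible point: (0, 0) satisfies every constraint, so the LP is feasible.
Direction d = (1, 0): for each constraint row a, a·d ≤ 0 —
  (-2)(1) + (4)(0) = -2 ≤ 0
  (-2)(1) + (4)(0) = -2 ≤ 0
  (0)(1) + (1)(0) = 0 ≤ 0
and d ≥ 0, so (0, 0) + t·d stays feasible for every t ≥ 0. Along this ray z = 4p + 4q changes by 4 per unit t, so z → +∞.

Unbounded — the objective can increase without bound over the feasible region.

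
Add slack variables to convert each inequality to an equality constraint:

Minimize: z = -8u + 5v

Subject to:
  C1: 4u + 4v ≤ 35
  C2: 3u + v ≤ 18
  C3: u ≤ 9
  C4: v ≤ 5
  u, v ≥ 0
min z = -8u + 5v

s.t.
  4u + 4v + s1 = 35
  3u + v + s2 = 18
  u + s3 = 9
  v + s4 = 5
  u, v, s1, s2, s3, s4 ≥ 0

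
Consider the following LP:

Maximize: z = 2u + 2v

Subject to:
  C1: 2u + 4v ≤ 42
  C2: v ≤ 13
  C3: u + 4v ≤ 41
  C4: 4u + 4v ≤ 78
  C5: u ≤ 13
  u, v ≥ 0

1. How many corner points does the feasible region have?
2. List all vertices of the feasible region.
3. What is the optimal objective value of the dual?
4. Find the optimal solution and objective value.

1. 5
2. (0, 0), (13, 0), (13, 4), (1, 10), (0, 10.25)
3. 34 (by strong duality, equal to the primal optimum)
4. u = 13, v = 4, z = 34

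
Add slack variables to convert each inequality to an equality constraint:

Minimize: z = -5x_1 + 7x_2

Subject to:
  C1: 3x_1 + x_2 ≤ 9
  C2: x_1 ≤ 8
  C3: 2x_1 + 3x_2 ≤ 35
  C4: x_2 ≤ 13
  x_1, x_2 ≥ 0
min z = -5x_1 + 7x_2

s.t.
  3x_1 + x_2 + s1 = 9
  x_1 + s2 = 8
  2x_1 + 3x_2 + s3 = 35
  x_2 + s4 = 13
  x_1, x_2, s1, s2, s3, s4 ≥ 0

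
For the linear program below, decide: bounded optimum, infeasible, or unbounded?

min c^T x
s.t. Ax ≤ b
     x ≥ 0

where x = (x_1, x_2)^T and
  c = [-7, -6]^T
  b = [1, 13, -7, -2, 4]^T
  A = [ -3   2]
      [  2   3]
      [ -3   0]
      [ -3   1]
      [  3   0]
One constraint requires 3x_1 ≤ 4, while the constraint -3x_1 ≤ -7 is equivalent to 3x_1 ≥ 7. Together they would need 7 ≤ 3x_1 ≤ 4, which is impossible since 7 > 4. No point satisfies all constraints.

Infeasible — the constraint set is empty.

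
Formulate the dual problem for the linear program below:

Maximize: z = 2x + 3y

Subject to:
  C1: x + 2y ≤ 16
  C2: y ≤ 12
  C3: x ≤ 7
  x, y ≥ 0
Minimize: z = 16y1 + 12y2 + 7y3

Subject to:
  C1: -y1 - y3 ≤ -2
  C2: -2y1 - y2 ≤ -3
  y1, y2, y3 ≥ 0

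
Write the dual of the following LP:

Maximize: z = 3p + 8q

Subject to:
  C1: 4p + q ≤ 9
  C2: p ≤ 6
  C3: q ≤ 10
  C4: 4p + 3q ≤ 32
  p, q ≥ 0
Minimize: z = 9y1 + 6y2 + 10y3 + 32y4

Subject to:
  C1: -4y1 - y2 - 4y4 ≤ -3
  C2: -y1 - y3 - 3y4 ≤ -8
  y1, y2, y3, y4 ≥ 0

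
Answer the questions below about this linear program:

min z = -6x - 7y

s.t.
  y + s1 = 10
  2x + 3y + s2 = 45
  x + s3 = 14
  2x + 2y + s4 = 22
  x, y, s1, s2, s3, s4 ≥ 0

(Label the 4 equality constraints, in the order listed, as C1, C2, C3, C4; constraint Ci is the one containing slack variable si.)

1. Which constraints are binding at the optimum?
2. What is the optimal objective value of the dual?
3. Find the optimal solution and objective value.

1. C1, C4
2. -76 (by strong duality, equal to the primal optimum)
3. x = 1, y = 10, z = -76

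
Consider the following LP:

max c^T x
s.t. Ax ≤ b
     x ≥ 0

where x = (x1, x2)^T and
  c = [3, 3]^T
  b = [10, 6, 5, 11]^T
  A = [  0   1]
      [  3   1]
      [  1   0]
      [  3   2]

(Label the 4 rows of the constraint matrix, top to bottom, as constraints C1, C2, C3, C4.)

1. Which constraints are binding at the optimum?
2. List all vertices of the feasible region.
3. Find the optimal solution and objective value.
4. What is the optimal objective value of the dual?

1. C4, x1 ≥ 0
2. (0, 0), (2, 0), (0.3333, 5), (0, 5.5)
3. x1 = 0, x2 = 5.5, z = 16.5
4. 16.5 (by strong duality, equal to the primal optimum)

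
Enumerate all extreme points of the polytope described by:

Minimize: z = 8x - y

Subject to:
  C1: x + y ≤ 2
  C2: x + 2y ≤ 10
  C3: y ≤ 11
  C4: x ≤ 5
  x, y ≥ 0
Each vertex is the intersection of two constraint boundaries that also satisfies all remaining constraints:
  x = 0 and y = 0 → (0, 0)
  x + y = 2 and y = 0 → (2, 0)
  x + y = 2 and x = 0 → (0, 2)

Vertices: (0, 0), (2, 0), (0, 2)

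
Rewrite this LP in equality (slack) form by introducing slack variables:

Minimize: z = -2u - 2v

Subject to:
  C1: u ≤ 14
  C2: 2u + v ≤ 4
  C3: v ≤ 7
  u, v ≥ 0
min z = -2u - 2v

s.t.
  u + s1 = 14
  2u + v + s2 = 4
  v + s3 = 7
  u, v, s1, s2, s3 ≥ 0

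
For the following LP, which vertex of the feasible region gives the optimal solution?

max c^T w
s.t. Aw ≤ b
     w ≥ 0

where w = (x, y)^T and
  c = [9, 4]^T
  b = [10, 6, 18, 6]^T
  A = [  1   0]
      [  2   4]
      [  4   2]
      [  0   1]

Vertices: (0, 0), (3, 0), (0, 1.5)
Evaluating z = 9x + 4y at each vertex:
  (0, 0): z = 0
  (3, 0): z = 27
  (0, 1.5): z = 6

The largest value is z = 27, attained at (3, 0).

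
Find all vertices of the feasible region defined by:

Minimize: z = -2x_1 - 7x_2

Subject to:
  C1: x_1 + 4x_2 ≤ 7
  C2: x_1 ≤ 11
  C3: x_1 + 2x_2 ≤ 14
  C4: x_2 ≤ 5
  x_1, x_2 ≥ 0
Each vertex is the intersection of two constraint boundaries that also satisfies all remaining constraints:
  x_1 = 0 and x_2 = 0 → (0, 0)
  x_1 + 4x_2 = 7 and x_2 = 0 → (7, 0)
  x_1 + 4x_2 = 7 and x_1 = 0 → (0, 1.75)

Vertices: (0, 0), (7, 0), (0, 1.75)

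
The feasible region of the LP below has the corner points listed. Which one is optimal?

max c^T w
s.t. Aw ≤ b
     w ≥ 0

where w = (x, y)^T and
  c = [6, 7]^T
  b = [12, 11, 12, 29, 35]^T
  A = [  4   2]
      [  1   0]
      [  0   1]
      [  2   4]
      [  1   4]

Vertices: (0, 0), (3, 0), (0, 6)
(0, 6) with z = 42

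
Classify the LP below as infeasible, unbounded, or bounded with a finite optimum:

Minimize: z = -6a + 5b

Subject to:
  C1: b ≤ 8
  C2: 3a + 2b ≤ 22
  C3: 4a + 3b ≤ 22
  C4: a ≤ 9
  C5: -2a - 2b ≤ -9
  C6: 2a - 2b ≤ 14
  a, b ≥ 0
The point (5.5, 0) satisfies every constraint, so the LP is feasible; the constraints give a ≤ 9 and b ≤ 8, which with a, b ≥ 0 keep the feasible region inside a bounded box. A feasible, bounded LP attains a finite optimum at a vertex.

Feasible with finite optimum z* = -33 at (5.5, 0).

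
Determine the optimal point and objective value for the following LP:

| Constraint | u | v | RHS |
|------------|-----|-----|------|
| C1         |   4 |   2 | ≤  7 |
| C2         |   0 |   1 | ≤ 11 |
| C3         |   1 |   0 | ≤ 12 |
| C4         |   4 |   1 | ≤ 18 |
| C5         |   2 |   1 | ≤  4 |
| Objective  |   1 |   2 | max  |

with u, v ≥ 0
u = 0, v = 3.5, z = 7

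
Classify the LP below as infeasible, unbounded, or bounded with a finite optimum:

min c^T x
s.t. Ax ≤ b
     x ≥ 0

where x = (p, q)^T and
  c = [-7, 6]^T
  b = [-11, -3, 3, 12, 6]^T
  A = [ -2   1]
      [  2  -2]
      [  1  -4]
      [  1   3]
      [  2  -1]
One constraint requires 2p - q ≤ 6, while the constraint -2p + q ≤ -11 is equivalent to 2p - q ≥ 11. Together they would need 11 ≤ 2p - q ≤ 6, which is impossible since 11 > 6. No point satisfies all constraints.

Infeasible: no point satisfies all constraints simultaneously.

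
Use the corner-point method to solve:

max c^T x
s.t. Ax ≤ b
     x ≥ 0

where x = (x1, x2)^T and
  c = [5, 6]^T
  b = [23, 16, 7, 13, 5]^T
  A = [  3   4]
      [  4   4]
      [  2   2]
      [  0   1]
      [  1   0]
x1 = 0, x2 = 3.5, z = 21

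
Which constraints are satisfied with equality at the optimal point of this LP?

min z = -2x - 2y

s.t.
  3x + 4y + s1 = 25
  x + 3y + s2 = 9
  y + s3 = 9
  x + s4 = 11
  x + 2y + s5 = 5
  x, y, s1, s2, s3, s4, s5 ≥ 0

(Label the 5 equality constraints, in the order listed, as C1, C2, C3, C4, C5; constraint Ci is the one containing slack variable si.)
Optimal: x = 5, y = 0
Slack at optimum:
  C1: slack = 10
  C2: slack = 4
  C3: slack = 9
  C4: slack = 6
  C5: slack = 0 (binding)
  x ≥ 0: x = 5
  y ≥ 0: y = 0 (binding)
Binding constraints: C5, y ≥ 0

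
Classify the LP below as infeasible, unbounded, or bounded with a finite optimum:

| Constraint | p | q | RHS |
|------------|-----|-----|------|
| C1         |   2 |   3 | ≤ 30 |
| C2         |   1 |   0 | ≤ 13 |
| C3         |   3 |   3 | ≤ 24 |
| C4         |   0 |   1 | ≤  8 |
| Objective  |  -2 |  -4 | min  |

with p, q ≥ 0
The point (0, 8) satisfies every constraint, so the LP is feasible; the constraints give p ≤ 13 and q ≤ 8, which with p, q ≥ 0 keep the feasible region inside a bounded box. A feasible, bounded LP attains a finite optimum at a vertex.

Bounded optimum: z* = -32 at (0, 8).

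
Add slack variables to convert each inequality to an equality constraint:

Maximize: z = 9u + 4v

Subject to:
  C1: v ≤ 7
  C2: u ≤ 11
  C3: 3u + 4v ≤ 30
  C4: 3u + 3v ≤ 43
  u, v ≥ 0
max z = 9u + 4v

s.t.
  v + s1 = 7
  u + s2 = 11
  3u + 4v + s3 = 30
  3u + 3v + s4 = 43
  u, v, s1, s2, s3, s4 ≥ 0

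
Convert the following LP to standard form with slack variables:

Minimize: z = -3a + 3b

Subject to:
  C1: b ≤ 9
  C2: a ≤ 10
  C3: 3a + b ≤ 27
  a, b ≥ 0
min z = -3a + 3b

s.t.
  b + s1 = 9
  a + s2 = 10
  3a + b + s3 = 27
  a, b, s1, s2, s3 ≥ 0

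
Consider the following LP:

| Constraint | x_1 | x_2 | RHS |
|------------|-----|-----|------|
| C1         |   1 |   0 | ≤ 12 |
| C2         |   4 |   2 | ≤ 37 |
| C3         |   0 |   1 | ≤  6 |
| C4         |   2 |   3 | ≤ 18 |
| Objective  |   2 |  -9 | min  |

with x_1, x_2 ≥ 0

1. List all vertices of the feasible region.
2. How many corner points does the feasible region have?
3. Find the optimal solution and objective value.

1. (0, 0), (9, 0), (0, 6)
2. 3
3. x_1 = 0, x_2 = 6, z = -54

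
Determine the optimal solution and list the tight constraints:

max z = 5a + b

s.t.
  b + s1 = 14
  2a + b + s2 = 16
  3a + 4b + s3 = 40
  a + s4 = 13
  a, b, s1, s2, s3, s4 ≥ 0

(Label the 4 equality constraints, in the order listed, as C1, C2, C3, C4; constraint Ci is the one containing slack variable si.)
Optimal: a = 8, b = 0
Binding: C2, b ≥ 0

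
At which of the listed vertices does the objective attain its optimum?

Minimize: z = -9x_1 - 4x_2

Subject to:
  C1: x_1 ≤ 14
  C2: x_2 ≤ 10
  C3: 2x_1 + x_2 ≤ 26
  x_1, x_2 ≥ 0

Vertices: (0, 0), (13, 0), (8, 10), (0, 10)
Evaluating z = -9x_1 - 4x_2 at each vertex:
  (0, 0): z = 0
  (13, 0): z = -117
  (8, 10): z = -112
  (0, 10): z = -40

The smallest value is z = -117, attained at (13, 0).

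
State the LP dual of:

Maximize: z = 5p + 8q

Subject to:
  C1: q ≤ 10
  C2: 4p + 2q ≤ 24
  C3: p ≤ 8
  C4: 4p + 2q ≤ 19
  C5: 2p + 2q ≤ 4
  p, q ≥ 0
Minimize: z = 10y1 + 24y2 + 8y3 + 19y4 + 4y5

Subject to:
  C1: -4y2 - y3 - 4y4 - 2y5 ≤ -5
  C2: -y1 - 2y2 - 2y4 - 2y5 ≤ -8
  y1, y2, y3, y4, y5 ≥ 0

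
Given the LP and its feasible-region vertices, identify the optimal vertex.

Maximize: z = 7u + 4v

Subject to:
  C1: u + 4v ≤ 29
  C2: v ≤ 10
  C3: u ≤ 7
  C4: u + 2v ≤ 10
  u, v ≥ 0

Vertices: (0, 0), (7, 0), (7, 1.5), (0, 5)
Evaluating z = 7u + 4v at each vertex:
  (0, 0): z = 0
  (7, 0): z = 49
  (7, 1.5): z = 55
  (0, 5): z = 20

The largest value is z = 55, attained at (7, 1.5).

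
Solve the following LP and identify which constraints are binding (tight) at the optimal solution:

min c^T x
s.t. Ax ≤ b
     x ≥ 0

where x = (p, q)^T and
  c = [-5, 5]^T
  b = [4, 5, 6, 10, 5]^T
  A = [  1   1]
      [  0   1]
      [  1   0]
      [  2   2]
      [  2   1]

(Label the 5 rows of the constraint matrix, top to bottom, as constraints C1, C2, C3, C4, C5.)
Optimal: p = 2.5, q = 0
Slack at optimum:
  C1: slack = 1.5
  C2: slack = 5
  C3: slack = 3.5
  C4: slack = 5
  C5: slack = 0 (binding)
  p ≥ 0: p = 2.5
  q ≥ 0: q = 0 (binding)
Binding constraints: C5, q ≥ 0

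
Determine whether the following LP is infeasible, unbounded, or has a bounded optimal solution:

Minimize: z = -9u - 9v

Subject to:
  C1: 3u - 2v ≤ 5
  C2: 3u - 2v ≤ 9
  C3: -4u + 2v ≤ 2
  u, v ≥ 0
Feasible point: (0, 0) satisfies every constraint, so the LP is feasible.
Direction d = (2, 3): for each constraint row a, a·d ≤ 0 —
  (3)(2) + (-2)(3) = 0 ≤ 0
  (3)(2) + (-2)(3) = 0 ≤ 0
  (-4)(2) + (2)(3) = -2 ≤ 0
and d ≥ 0, so (0, 0) + t·d stays feasible for every t ≥ 0. Along this ray z = -9u - 9v changes by -45 per unit t, so z → −∞.

Unbounded — the objective can decrease without bound over the feasible region.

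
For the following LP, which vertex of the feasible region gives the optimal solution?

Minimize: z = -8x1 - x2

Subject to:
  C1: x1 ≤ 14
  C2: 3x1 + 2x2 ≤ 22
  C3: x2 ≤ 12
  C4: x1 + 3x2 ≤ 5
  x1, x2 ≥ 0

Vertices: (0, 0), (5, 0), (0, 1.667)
Evaluating z = -8x1 - x2 at each vertex:
  (0, 0): z = 0
  (5, 0): z = -40
  (0, 1.667): z = -1.667

The smallest value is z = -40, attained at (5, 0).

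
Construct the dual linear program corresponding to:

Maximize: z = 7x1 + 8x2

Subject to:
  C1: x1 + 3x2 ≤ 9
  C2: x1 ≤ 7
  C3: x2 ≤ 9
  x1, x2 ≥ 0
Minimize: z = 9y1 + 7y2 + 9y3

Subject to:
  C1: -y1 - y2 ≤ -7
  C2: -3y1 - y3 ≤ -8
  y1, y2, y3 ≥ 0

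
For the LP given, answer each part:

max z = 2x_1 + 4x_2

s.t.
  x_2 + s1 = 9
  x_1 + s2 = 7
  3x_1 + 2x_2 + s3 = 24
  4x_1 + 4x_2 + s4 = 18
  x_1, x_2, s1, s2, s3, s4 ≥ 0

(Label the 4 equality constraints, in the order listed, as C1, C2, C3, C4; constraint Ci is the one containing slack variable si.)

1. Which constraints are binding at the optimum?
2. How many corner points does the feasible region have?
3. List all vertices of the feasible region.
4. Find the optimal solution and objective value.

1. C4, x_1 ≥ 0
2. 3
3. (0, 0), (4.5, 0), (0, 4.5)
4. x_1 = 0, x_2 = 4.5, z = 18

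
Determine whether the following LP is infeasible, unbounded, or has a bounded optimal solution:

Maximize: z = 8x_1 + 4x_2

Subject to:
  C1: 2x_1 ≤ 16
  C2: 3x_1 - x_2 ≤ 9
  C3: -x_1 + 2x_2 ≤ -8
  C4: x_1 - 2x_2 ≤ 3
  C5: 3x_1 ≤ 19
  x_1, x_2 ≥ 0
C4 requires x_1 - 2x_2 ≤ 3, while C3 (-x_1 + 2x_2 ≤ -8) is equivalent to x_1 - 2x_2 ≥ 8. Together they would need 8 ≤ x_1 - 2x_2 ≤ 3, which is impossible since 8 > 3. No point satisfies all constraints.

The feasible region is empty; the LP is infeasible.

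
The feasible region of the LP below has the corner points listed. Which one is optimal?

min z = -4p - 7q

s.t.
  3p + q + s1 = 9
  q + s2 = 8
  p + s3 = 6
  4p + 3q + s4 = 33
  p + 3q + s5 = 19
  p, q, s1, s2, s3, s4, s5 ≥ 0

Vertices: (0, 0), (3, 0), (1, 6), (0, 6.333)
Evaluating z = -4p - 7q at each vertex:
  (0, 0): z = 0
  (3, 0): z = -12
  (1, 6): z = -46
  (0, 6.333): z = -44.33

The smallest value is z = -46, attained at (1, 6).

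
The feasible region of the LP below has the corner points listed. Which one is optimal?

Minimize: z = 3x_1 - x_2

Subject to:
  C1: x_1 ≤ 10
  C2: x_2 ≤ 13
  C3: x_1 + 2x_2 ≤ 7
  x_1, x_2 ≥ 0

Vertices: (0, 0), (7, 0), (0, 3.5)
Evaluating z = 3x_1 - x_2 at each vertex:
  (0, 0): z = 0
  (7, 0): z = 21
  (0, 3.5): z = -3.5

The smallest value is z = -3.5, attained at (0, 3.5).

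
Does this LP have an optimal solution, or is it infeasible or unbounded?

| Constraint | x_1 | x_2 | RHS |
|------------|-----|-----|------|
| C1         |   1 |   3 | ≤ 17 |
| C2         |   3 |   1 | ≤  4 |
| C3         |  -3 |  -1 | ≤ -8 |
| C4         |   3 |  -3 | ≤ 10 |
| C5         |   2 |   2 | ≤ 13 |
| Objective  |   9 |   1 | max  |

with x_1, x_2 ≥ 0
C2 requires 3x_1 + x_2 ≤ 4, while C3 (-3x_1 - x_2 ≤ -8) is equivalent to 3x_1 + x_2 ≥ 8. Together they would need 8 ≤ 3x_1 + x_2 ≤ 4, which is impossible since 8 > 4. No point satisfies all constraints.

Infeasible: no point satisfies all constraints simultaneously.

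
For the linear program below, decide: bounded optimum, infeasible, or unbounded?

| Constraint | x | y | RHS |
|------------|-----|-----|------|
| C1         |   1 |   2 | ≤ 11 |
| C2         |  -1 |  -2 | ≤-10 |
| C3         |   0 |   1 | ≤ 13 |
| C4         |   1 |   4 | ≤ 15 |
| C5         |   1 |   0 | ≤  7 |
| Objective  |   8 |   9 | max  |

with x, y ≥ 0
The point (7, 2) satisfies every constraint, so the LP is feasible; the constraints give x ≤ 7 and y ≤ 13, which with x, y ≥ 0 keep the feasible region inside a bounded box. A feasible, bounded LP attains a finite optimum at a vertex.

Evaluating z = 8x + 9y at each vertex:
  (7, 1.5): z = 69.5
  (7, 2): z = 74
  (5, 2.5): z = 62.5

Bounded optimum: z* = 74 at (7, 2).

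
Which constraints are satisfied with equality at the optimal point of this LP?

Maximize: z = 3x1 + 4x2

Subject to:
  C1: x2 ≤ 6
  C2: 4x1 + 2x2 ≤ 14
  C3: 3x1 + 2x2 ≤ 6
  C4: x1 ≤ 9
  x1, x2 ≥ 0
Optimal: x1 = 0, x2 = 3
Slack at optimum:
  C1: slack = 3
  C2: slack = 8
  C3: slack = 0 (binding)
  C4: slack = 9
  x1 ≥ 0: x1 = 0 (binding)
  x2 ≥ 0: x2 = 3
Binding constraints: C3, x1 ≥ 0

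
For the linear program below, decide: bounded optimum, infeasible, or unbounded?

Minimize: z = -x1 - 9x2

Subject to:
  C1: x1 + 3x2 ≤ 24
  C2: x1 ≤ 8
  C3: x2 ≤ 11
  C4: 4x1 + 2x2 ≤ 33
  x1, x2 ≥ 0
The point (0, 8) satisfies every constraint, so the LP is feasible; the constraints give x1 ≤ 8 and x2 ≤ 11, which with x1, x2 ≥ 0 keep the feasible region inside a bounded box. A feasible, bounded LP attains a finite optimum at a vertex.

Bounded optimum: z* = -72 at (0, 8).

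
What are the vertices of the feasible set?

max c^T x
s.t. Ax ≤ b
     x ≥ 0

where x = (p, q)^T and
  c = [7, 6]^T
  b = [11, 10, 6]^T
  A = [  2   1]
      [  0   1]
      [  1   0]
Each vertex is the intersection of two constraint boundaries that also satisfies all remaining constraints:
  p = 0 and q = 0 → (0, 0)
  2p + q = 11 and q = 0 → (5.5, 0)
  2p + q = 11 and q = 10 → (0.5, 10)
  q = 10 and p = 0 → (0, 10)

Vertices: (0, 0), (5.5, 0), (0.5, 10), (0, 10)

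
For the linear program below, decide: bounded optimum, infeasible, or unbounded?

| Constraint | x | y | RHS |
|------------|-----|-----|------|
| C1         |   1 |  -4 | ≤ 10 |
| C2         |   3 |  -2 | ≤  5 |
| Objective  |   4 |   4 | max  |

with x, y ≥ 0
Feasible point: (0, 0) satisfies every constraint, so the LP is feasible.
Direction d = (0, 1): for each constraint row a, a·d ≤ 0 —
  (1)(0) + (-4)(1) = -4 ≤ 0
  (3)(0) + (-2)(1) = -2 ≤ 0
and d ≥ 0, so (0, 0) + t·d stays feasible for every t ≥ 0. Along this ray z = 4x + 4y changes by 4 per unit t, so z → +∞.

Unbounded: there is a feasible ray along which z → +∞.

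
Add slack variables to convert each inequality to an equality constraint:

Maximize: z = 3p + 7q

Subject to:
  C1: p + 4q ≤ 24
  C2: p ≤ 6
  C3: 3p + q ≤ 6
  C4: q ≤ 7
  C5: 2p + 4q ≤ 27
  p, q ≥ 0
max z = 3p + 7q

s.t.
  p + 4q + s1 = 24
  p + s2 = 6
  3p + q + s3 = 6
  q + s4 = 7
  2p + 4q + s5 = 27
  p, q, s1, s2, s3, s4, s5 ≥ 0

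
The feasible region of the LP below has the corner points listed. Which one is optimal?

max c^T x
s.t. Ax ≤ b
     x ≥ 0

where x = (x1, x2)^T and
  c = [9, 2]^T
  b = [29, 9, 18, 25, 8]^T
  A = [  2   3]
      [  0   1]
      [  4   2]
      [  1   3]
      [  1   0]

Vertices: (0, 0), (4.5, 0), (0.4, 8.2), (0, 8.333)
Evaluating z = 9x1 + 2x2 at each vertex:
  (0, 0): z = 0
  (4.5, 0): z = 40.5
  (0.4, 8.2): z = 20
  (0, 8.333): z = 16.67

The largest value is z = 40.5, attained at (4.5, 0).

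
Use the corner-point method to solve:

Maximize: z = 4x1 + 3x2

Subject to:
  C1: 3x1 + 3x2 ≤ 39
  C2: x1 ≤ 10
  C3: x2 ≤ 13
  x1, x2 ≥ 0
x1 = 10, x2 = 3, z = 49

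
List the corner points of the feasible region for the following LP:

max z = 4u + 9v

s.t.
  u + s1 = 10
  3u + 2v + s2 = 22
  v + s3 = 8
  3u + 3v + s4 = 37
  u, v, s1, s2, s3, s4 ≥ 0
Each vertex is the intersection of two constraint boundaries that also satisfies all remaining constraints:
  u = 0 and v = 0 → (0, 0)
  3u + 2v = 22 and v = 0 → (7.333, 0)
  3u + 2v = 22 and v = 8 → (2, 8)
  v = 8 and u = 0 → (0, 8)

Vertices: (0, 0), (7.333, 0), (2, 8), (0, 8)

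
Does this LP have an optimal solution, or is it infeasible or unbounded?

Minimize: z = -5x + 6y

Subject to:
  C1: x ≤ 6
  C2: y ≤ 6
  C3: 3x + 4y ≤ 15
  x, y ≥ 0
The point (5, 0) satisfies every constraint, so the LP is feasible; the constraints give x ≤ 6 and y ≤ 6, which with x, y ≥ 0 keep the feasible region inside a bounded box. A feasible, bounded LP attains a finite optimum at a vertex.

Evaluating z = -5x + 6y at each vertex:
  (0, 0): z = 0
  (5, 0): z = -25
  (0, 3.75): z = 22.5

Bounded optimum: z* = -25 at (5, 0).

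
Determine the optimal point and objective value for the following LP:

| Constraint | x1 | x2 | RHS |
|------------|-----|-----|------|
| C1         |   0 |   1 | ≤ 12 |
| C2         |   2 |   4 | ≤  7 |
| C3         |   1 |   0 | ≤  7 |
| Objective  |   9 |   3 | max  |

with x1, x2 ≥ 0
x1 = 3.5, x2 = 0, z = 31.5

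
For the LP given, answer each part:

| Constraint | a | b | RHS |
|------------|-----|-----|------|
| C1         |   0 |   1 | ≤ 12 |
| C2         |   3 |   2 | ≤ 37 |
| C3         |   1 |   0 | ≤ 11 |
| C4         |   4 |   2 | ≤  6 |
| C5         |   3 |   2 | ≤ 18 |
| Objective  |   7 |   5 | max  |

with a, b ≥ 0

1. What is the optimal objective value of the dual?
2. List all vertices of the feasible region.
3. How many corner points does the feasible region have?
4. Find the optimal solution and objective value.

1. 15 (by strong duality, equal to the primal optimum)
2. (0, 0), (1.5, 0), (0, 3)
3. 3
4. a = 0, b = 3, z = 15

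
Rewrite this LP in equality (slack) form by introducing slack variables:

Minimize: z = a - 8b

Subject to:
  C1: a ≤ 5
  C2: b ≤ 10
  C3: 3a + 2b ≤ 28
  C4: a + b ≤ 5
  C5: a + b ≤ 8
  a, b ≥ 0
min z = a - 8b

s.t.
  a + s1 = 5
  b + s2 = 10
  3a + 2b + s3 = 28
  a + b + s4 = 5
  a + b + s5 = 8
  a, b, s1, s2, s3, s4, s5 ≥ 0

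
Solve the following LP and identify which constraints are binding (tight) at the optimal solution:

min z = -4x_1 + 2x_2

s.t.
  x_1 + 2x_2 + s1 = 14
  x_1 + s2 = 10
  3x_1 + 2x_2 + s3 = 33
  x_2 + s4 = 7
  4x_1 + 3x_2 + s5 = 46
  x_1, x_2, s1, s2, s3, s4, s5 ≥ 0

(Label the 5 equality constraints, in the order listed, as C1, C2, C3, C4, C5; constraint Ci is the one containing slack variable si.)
Optimal: x_1 = 10, x_2 = 0
Binding: C2, x_2 ≥ 0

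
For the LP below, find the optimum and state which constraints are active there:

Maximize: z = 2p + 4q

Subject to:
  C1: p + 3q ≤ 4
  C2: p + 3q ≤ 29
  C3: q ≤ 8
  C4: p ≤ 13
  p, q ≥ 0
Optimal: p = 4, q = 0
Binding: C1, q ≥ 0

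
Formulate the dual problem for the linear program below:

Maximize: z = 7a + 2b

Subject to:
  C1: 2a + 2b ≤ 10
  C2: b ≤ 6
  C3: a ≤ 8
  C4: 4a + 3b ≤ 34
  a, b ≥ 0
Minimize: z = 10y1 + 6y2 + 8y3 + 34y4

Subject to:
  C1: -2y1 - y3 - 4y4 ≤ -7
  C2: -2y1 - y2 - 3y4 ≤ -2
  y1, y2, y3, y4 ≥ 0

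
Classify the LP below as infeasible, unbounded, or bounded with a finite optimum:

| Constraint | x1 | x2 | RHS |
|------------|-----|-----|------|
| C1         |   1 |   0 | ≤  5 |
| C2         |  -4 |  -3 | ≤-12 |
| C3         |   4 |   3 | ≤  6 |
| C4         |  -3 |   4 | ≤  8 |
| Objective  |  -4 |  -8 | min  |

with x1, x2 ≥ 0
C3 requires 4x1 + 3x2 ≤ 6, while C2 (-4x1 - 3x2 ≤ -12) is equivalent to 4x1 + 3x2 ≥ 12. Together they would need 12 ≤ 4x1 + 3x2 ≤ 6, which is impossible since 12 > 6. No point satisfies all constraints.

The feasible region is empty; the LP is infeasible.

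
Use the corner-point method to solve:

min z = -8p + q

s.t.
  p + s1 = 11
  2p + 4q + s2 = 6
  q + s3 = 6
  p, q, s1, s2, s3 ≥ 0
Each vertex is the intersection of two constraint boundaries that also satisfies all remaining constraints:
  p = 0 and q = 0 → (0, 0)
  2p + 4q = 6 and q = 0 → (3, 0)
  2p + 4q = 6 and p = 0 → (0, 1.5)

Evaluating z = -8p + q at each vertex:
  (0, 0): z = 0
  (3, 0): z = -24
  (0, 1.5): z = 1.5

The minimum is at (3, 0) with z = -24.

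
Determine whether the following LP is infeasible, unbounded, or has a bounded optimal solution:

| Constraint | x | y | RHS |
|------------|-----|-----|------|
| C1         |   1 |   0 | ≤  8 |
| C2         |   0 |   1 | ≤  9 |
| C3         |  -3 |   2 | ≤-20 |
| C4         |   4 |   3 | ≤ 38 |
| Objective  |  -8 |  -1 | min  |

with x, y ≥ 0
The point (8, 2) satisfies every constraint, so the LP is feasible; the constraints give x ≤ 8 and y ≤ 9, which with x, y ≥ 0 keep the feasible region inside a bounded box. A feasible, bounded LP attains a finite optimum at a vertex.

The LP has an optimal solution: (8, 2) with z = -66.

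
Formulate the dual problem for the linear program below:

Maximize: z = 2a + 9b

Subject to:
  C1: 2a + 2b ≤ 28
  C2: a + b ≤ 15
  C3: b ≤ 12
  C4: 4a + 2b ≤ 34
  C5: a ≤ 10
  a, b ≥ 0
Minimize: z = 28y1 + 15y2 + 12y3 + 34y4 + 10y5

Subject to:
  C1: -2y1 - y2 - 4y4 - y5 ≤ -2
  C2: -2y1 - y2 - y3 - 2y4 ≤ -9
  y1, y2, y3, y4, y5 ≥ 0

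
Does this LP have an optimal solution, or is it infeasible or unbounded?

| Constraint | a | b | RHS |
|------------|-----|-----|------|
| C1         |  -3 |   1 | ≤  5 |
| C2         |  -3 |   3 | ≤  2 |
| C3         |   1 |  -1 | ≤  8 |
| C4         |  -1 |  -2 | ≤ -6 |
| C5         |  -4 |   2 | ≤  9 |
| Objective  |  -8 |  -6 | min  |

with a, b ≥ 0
Feasible point: (2, 2) satisfies every constraint, so the LP is feasible.
Direction d = (1, 1): for each constraint row a, a·d ≤ 0 —
  (-3)(1) + (1)(1) = -2 ≤ 0
  (-3)(1) + (3)(1) = 0 ≤ 0
  (1)(1) + (-1)(1) = 0 ≤ 0
  (-1)(1) + (-2)(1) = -3 ≤ 0
  (-4)(1) + (2)(1) = -2 ≤ 0
and d ≥ 0, so (2, 2) + t·d stays feasible for every t ≥ 0. Along this ray z = -8a - 6b changes by -14 per unit t, so z → −∞.

Unbounded: there is a feasible ray along which z → −∞.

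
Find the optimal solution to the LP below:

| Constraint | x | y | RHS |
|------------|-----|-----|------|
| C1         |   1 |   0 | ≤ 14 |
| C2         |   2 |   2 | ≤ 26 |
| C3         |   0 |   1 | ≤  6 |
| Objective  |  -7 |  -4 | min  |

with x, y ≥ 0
Each vertex is the intersection of two constraint boundaries that also satisfies all remaining constraints:
  x = 0 and y = 0 → (0, 0)
  2x + 2y = 26 and y = 0 → (13, 0)
  2x + 2y = 26 and y = 6 → (7, 6)
  y = 6 and x = 0 → (0, 6)

Evaluating z = -7x - 4y at each vertex:
  (0, 0): z = 0
  (13, 0): z = -91
  (7, 6): z = -73
  (0, 6): z = -24

The minimum is at (13, 0) with z = -91.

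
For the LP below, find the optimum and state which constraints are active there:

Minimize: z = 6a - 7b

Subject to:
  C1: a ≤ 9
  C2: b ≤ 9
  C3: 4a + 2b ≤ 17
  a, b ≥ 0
Optimal: a = 0, b = 8.5
Slack at optimum:
  C1: slack = 9
  C2: slack = 0.5
  C3: slack = 0 (binding)
  a ≥ 0: a = 0 (binding)
  b ≥ 0: b = 8.5
Binding constraints: C3, a ≥ 0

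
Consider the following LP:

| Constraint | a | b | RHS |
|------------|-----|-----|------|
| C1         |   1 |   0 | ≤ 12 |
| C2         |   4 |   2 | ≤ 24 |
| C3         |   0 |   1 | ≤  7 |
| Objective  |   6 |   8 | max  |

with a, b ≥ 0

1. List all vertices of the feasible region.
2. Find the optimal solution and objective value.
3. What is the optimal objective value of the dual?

1. (0, 0), (6, 0), (2.5, 7), (0, 7)
2. a = 2.5, b = 7, z = 71
3. 71 (by strong duality, equal to the primal optimum)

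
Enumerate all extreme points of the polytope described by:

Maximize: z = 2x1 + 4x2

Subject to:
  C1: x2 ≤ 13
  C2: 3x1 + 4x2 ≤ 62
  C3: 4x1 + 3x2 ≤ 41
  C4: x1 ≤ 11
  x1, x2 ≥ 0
Each vertex is the intersection of two constraint boundaries that also satisfies all remaining constraints:
  x1 = 0 and x2 = 0 → (0, 0)
  4x1 + 3x2 = 41 and x2 = 0 → (10.25, 0)
  x2 = 13 and 4x1 + 3x2 = 41 → (0.5, 13)
  x2 = 13 and x1 = 0 → (0, 13)

Vertices: (0, 0), (10.25, 0), (0.5, 13), (0, 13)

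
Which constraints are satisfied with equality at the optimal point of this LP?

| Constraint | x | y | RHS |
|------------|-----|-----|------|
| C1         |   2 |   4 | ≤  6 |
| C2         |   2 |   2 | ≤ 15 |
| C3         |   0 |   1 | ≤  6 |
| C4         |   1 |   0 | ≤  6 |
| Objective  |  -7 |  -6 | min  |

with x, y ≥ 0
Optimal: x = 3, y = 0
Binding: C1, y ≥ 0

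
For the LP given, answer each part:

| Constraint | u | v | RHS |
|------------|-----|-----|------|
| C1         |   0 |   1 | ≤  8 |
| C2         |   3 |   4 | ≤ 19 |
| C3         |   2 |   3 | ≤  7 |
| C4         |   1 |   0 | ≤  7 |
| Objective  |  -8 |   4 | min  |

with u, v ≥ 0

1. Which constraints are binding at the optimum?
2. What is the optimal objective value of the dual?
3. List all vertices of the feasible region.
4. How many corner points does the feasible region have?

1. C3, v ≥ 0
2. -28 (by strong duality, equal to the primal optimum)
3. (0, 0), (3.5, 0), (0, 2.333)
4. 3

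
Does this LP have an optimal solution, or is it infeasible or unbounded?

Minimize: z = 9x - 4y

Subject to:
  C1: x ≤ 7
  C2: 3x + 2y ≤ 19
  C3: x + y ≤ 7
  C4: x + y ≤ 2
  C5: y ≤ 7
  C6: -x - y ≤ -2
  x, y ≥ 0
The point (0, 2) satisfies every constraint, so the LP is feasible; the constraints give x ≤ 7 and y ≤ 7, which with x, y ≥ 0 keep the feasible region inside a bounded box. A feasible, bounded LP attains a finite optimum at a vertex.

Feasible with finite optimum z* = -8 at (0, 2).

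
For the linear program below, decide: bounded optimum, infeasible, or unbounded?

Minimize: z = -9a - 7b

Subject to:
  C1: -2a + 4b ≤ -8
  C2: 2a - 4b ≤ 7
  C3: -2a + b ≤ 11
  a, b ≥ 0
C2 requires 2a - 4b ≤ 7, while C1 (-2a + 4b ≤ -8) is equivalent to 2a - 4b ≥ 8. Together they would need 8 ≤ 2a - 4b ≤ 7, which is impossible since 8 > 7. No point satisfies all constraints.

Infeasible — the constraint set is empty.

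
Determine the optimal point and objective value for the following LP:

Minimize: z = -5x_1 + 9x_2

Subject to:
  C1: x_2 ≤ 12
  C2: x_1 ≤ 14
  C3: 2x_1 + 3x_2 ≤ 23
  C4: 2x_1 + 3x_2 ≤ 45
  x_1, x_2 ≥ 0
x_1 = 11.5, x_2 = 0, z = -57.5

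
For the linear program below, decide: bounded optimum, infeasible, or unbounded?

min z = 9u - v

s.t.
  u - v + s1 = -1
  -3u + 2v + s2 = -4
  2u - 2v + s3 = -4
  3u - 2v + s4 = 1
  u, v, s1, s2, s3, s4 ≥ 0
The row 3u - 2v + s4 = 1 with s4 ≥ 0 requires 3u - 2v ≤ 1, while the row -3u + 2v + s2 = -4 with s2 ≥ 0 is equivalent to 3u - 2v ≥ 4. Together they would need 4 ≤ 3u - 2v ≤ 1, which is impossible since 4 > 1. No point satisfies all constraints.

Infeasible: no point satisfies all constraints simultaneously.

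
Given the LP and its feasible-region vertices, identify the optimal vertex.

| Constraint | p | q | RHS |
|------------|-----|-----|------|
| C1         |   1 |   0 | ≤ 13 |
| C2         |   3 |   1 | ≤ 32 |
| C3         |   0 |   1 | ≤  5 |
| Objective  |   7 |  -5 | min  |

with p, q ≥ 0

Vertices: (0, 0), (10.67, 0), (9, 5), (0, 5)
Evaluating z = 7p - 5q at each vertex:
  (0, 0): z = 0
  (10.67, 0): z = 74.67
  (9, 5): z = 38
  (0, 5): z = -25

The smallest value is z = -25, attained at (0, 5).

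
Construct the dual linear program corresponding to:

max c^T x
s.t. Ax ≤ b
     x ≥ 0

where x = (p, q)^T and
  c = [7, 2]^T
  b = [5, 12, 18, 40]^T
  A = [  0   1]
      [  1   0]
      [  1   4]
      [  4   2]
Minimize: z = 5y1 + 12y2 + 18y3 + 40y4

Subject to:
  C1: -y2 - y3 - 4y4 ≤ -7
  C2: -y1 - 4y3 - 2y4 ≤ -2
  y1, y2, y3, y4 ≥ 0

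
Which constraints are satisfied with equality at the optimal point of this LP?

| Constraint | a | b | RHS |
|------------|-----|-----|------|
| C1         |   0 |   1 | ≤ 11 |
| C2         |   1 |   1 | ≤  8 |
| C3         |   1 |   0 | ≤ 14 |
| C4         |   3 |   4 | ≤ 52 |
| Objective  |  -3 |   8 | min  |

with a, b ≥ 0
Optimal: a = 8, b = 0
Binding: C2, b ≥ 0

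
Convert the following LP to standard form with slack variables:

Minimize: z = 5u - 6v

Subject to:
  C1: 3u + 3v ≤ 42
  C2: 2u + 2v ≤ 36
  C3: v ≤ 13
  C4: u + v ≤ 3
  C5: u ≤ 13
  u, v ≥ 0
min z = 5u - 6v

s.t.
  3u + 3v + s1 = 42
  2u + 2v + s2 = 36
  v + s3 = 13
  u + v + s4 = 3
  u + s5 = 13
  u, v, s1, s2, s3, s4, s5 ≥ 0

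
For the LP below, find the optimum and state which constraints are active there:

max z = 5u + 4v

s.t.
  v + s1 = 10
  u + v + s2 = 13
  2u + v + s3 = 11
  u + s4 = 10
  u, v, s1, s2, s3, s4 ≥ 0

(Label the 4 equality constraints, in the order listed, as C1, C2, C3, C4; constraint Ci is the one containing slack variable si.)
Optimal: u = 0.5, v = 10
Binding: C1, C3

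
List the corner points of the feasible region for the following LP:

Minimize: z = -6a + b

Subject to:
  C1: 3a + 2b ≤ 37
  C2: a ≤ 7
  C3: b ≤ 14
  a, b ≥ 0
Each vertex is the intersection of two constraint boundaries that also satisfies all remaining constraints:
  a = 0 and b = 0 → (0, 0)
  a = 7 and b = 0 → (7, 0)
  3a + 2b = 37 and a = 7 → (7, 8)
  3a + 2b = 37 and b = 14 → (3, 14)
  b = 14 and a = 0 → (0, 14)

Vertices: (0, 0), (7, 0), (7, 8), (3, 14), (0, 14)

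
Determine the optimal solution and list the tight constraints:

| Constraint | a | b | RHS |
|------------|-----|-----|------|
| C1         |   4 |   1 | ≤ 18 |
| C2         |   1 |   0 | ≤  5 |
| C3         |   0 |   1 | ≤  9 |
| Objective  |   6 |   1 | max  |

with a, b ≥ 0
Optimal: a = 4.5, b = 0
Slack at optimum:
  C1: slack = 0 (binding)
  C2: slack = 0.5
  C3: slack = 9
  a ≥ 0: a = 4.5
  b ≥ 0: b = 0 (binding)
Binding constraints: C1, b ≥ 0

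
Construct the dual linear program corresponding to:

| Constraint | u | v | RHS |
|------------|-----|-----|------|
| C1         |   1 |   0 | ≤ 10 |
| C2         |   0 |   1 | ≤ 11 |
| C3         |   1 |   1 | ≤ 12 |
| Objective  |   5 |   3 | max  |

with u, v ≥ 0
Minimize: z = 10y1 + 11y2 + 12y3

Subject to:
  C1: -y1 - y3 ≤ -5
  C2: -y2 - y3 ≤ -3
  y1, y2, y3 ≥ 0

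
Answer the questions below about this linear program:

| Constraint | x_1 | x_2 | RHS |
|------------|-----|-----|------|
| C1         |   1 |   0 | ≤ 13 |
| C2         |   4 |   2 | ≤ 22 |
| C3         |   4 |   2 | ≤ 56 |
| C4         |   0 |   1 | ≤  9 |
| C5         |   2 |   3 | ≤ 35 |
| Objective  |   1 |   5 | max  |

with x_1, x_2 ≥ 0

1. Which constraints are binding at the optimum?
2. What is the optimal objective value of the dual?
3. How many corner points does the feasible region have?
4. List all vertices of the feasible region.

1. C2, C4
2. 46 (by strong duality, equal to the primal optimum)
3. 4
4. (0, 0), (5.5, 0), (1, 9), (0, 9)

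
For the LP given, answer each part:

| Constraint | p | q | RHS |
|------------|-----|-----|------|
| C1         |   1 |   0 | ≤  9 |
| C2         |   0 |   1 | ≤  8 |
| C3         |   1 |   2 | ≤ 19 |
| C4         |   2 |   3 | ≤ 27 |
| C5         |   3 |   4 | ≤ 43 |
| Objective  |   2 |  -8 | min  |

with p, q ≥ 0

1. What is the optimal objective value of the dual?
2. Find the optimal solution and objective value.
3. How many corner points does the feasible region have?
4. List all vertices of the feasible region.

1. -64 (by strong duality, equal to the primal optimum)
2. p = 0, q = 8, z = -64
3. 5
4. (0, 0), (9, 0), (9, 3), (1.5, 8), (0, 8)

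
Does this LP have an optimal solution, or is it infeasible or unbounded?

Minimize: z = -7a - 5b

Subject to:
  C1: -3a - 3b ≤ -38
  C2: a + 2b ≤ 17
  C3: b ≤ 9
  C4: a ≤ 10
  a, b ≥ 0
The point (10, 3.5) satisfies every constraint, so the LP is feasible; the constraints give a ≤ 10 and b ≤ 9, which with a, b ≥ 0 keep the feasible region inside a bounded box. A feasible, bounded LP attains a finite optimum at a vertex.

Evaluating z = -7a - 5b at each vertex:
  (10, 2.667): z = -83.33
  (10, 3.5): z = -87.5
  (8.333, 4.333): z = -80

Bounded optimum: z* = -87.5 at (10, 3.5).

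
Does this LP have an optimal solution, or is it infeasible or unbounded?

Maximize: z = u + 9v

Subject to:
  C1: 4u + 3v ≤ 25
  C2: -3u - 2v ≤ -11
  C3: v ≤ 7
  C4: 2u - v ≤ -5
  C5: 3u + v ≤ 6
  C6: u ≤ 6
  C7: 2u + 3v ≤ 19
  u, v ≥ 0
The point (0, 6) satisfies every constraint, so the LP is feasible; the constraints give u ≤ 6 and v ≤ 7, which with u, v ≥ 0 keep the feasible region inside a bounded box. A feasible, bounded LP attains a finite optimum at a vertex.

Bounded optimum: z* = 54 at (0, 6).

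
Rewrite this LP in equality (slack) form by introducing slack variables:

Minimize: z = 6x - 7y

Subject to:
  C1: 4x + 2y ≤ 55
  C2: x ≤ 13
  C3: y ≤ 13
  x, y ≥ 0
min z = 6x - 7y

s.t.
  4x + 2y + s1 = 55
  x + s2 = 13
  y + s3 = 13
  x, y, s1, s2, s3 ≥ 0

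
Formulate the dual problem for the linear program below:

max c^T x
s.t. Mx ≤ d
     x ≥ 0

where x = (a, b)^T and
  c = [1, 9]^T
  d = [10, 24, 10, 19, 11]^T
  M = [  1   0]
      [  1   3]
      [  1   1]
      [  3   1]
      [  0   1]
Minimize: z = 10y1 + 24y2 + 10y3 + 19y4 + 11y5

Subject to:
  C1: -y1 - y2 - y3 - 3y4 ≤ -1
  C2: -3y2 - y3 - y4 - y5 ≤ -9
  y1, y2, y3, y4, y5 ≥ 0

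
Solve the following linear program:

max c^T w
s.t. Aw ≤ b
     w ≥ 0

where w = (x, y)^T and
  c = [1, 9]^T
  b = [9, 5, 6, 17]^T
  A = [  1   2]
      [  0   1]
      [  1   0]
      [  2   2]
x = 0, y = 4.5, z = 40.5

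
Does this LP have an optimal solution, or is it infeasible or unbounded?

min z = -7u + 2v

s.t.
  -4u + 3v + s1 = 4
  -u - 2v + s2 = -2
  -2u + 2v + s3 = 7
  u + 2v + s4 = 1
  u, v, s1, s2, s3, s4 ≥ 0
The row u + 2v + s4 = 1 with s4 ≥ 0 requires u + 2v ≤ 1, while the row -u - 2v + s2 = -2 with s2 ≥ 0 is equivalent to u + 2v ≥ 2. Together they would need 2 ≤ u + 2v ≤ 1, which is impossible since 2 > 1. No point satisfies all constraints.

The feasible region is empty; the LP is infeasible.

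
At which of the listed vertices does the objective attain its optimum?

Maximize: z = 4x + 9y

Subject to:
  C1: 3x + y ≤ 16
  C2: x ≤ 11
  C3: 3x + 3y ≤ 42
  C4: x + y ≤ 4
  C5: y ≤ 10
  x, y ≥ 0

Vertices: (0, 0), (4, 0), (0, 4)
(0, 4) with z = 36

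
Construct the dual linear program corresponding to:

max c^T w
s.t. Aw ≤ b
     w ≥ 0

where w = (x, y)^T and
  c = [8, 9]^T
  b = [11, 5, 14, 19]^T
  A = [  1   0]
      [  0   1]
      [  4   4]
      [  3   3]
Minimize: z = 11y1 + 5y2 + 14y3 + 19y4

Subject to:
  C1: -y1 - 4y3 - 3y4 ≤ -8
  C2: -y2 - 4y3 - 3y4 ≤ -9
  y1, y2, y3, y4 ≥ 0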